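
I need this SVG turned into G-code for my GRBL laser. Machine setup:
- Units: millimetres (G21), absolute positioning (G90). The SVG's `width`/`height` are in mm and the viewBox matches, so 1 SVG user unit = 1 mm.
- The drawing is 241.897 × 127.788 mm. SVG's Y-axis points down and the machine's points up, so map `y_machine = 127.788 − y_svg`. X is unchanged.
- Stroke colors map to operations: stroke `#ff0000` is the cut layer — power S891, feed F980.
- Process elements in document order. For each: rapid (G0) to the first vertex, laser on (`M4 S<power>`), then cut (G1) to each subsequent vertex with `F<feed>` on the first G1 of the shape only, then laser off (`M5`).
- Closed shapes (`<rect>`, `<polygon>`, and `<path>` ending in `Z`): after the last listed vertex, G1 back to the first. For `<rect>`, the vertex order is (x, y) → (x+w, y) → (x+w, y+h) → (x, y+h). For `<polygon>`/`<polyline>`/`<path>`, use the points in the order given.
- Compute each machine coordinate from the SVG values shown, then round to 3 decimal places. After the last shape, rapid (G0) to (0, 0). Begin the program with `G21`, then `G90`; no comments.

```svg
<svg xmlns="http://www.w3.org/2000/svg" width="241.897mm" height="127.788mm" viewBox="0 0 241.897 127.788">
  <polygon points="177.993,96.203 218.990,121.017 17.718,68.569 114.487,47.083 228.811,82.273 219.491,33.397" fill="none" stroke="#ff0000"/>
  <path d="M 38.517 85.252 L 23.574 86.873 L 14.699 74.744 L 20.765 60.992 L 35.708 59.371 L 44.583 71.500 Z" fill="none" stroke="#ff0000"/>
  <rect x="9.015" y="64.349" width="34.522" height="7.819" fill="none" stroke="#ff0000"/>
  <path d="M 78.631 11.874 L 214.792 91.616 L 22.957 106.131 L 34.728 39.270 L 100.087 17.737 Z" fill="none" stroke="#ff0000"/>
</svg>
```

G21
G90
G0 X177.993 Y31.585
M4 S891
G1 X218.990 Y6.771 F980
G1 X17.718 Y59.219
G1 X114.487 Y80.705
G1 X228.811 Y45.515
G1 X219.491 Y94.391
G1 X177.993 Y31.585
M5
G0 X38.517 Y42.536
M4 S891
G1 X23.574 Y40.915 F980
G1 X14.699 Y53.044
G1 X20.765 Y66.796
G1 X35.708 Y68.417
G1 X44.583 Y56.288
G1 X38.517 Y42.536
M5
G0 X9.015 Y63.439
M4 S891
G1 X43.537 Y63.439 F980
G1 X43.537 Y55.620
G1 X9.015 Y55.620
G1 X9.015 Y63.439
M5
G0 X78.631 Y115.914
M4 S891
G1 X214.792 Y36.172 F980
G1 X22.957 Y21.657
G1 X34.728 Y88.518
G1 X100.087 Y110.051
G1 X78.631 Y115.914
M5
G0 X0.000 Y0.000

viewBox `0 0 241.897 127.788` with mm width/height → 1 unit = 1 mm. Flip: y_m = 127.788 − y_svg.

**Shape 1** — `<polygon>` closed polygon, stroke `#ff0000` → cut (S891, F980). Machine vertices: (177.993,31.585) → (218.990,6.771) → (17.718,59.219) → (114.487,80.705) → (228.811,45.515) → (219.491,94.391) → (177.993,31.585). Closed: final G1 returns to the first vertex.

**Shape 2** — `<path>` regular polygon, stroke `#ff0000` → cut (S891, F980). Machine vertices: (38.517,42.536) → (23.574,40.915) → (14.699,53.044) → (20.765,66.796) → (35.708,68.417) → (44.583,56.288) → (38.517,42.536). Closed: final G1 returns to the first vertex.

**Shape 3** — `<rect>` rectangle, stroke `#ff0000` → cut (S891, F980). Machine vertices: (9.015,63.439) → (43.537,63.439) → (43.537,55.620) → (9.015,55.620) → (9.015,63.439). Closed: final G1 returns to the first vertex.

**Shape 4** — `<path>` closed polygon, stroke `#ff0000` → cut (S891, F980). Machine vertices: (78.631,115.914) → (214.792,36.172) → (22.957,21.657) → (34.728,88.518) → (100.087,110.051) → (78.631,115.914). Closed: final G1 returns to the first vertex.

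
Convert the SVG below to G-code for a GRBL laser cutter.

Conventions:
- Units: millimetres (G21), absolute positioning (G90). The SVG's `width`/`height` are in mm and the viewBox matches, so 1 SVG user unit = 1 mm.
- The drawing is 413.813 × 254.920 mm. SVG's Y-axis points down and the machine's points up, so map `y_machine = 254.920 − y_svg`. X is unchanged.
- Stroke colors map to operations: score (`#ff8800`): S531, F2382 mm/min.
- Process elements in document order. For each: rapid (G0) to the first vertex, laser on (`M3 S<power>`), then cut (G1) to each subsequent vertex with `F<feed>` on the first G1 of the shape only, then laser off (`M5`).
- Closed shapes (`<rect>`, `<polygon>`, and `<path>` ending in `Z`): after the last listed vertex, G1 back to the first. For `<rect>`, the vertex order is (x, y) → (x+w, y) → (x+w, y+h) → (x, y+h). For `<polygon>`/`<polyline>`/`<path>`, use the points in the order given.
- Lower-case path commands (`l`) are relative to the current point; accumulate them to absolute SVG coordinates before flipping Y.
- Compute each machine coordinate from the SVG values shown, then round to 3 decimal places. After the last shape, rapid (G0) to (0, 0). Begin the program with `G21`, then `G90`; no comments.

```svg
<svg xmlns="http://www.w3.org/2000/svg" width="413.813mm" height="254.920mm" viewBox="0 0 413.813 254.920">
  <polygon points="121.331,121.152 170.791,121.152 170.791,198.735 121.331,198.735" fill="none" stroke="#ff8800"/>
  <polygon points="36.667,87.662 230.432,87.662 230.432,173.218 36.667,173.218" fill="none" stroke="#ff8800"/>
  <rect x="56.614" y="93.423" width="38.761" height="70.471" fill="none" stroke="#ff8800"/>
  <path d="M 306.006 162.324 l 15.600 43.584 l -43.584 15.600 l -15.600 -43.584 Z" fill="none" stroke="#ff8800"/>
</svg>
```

Since the viewBox matches the mm dimensions, user units are millimetres directly. The only transform is the Y-flip y_m = 254.920 − y_svg.

Shape 1 is a rectangle drawn with `<polygon>`. Its stroke #ff8800 means score at S531, F2382. After flipping Y the toolpath is (121.331,133.768) → (170.791,133.768) → (170.791,56.185) → (121.331,56.185) → (121.331,133.768), returning to the start.

Shape 2 is a rectangle drawn with `<polygon>`. Its stroke #ff8800 means score at S531, F2382. After flipping Y the toolpath is (36.667,167.258) → (230.432,167.258) → (230.432,81.702) → (36.667,81.702) → (36.667,167.258), returning to the start.

Shape 3 is a rectangle drawn with `<rect>`. Its stroke #ff8800 means score at S531, F2382. After flipping Y the toolpath is (56.614,161.497) → (95.375,161.497) → (95.375,91.026) → (56.614,91.026) → (56.614,161.497), returning to the start.

Shape 4 is a regular polygon drawn with `<path>`. Its stroke #ff8800 means score at S531, F2382. After flipping Y the toolpath is (306.006,92.596) → (321.606,49.012) → (278.022,33.412) → (262.422,76.996) → (306.006,92.596), returning to the start.

G21
G90
G0 X121.331 Y133.768
M3 S531
G1 X170.791 Y133.768 F2382
G1 X170.791 Y56.185
G1 X121.331 Y56.185
G1 X121.331 Y133.768
M5
G0 X36.667 Y167.258
M3 S531
G1 X230.432 Y167.258 F2382
G1 X230.432 Y81.702
G1 X36.667 Y81.702
G1 X36.667 Y167.258
M5
G0 X56.614 Y161.497
M3 S531
G1 X95.375 Y161.497 F2382
G1 X95.375 Y91.026
G1 X56.614 Y91.026
G1 X56.614 Y161.497
M5
G0 X306.006 Y92.596
M3 S531
G1 X321.606 Y49.012 F2382
G1 X278.022 Y33.412
G1 X262.422 Y76.996
G1 X306.006 Y92.596
M5
G0 X0.000 Y0.000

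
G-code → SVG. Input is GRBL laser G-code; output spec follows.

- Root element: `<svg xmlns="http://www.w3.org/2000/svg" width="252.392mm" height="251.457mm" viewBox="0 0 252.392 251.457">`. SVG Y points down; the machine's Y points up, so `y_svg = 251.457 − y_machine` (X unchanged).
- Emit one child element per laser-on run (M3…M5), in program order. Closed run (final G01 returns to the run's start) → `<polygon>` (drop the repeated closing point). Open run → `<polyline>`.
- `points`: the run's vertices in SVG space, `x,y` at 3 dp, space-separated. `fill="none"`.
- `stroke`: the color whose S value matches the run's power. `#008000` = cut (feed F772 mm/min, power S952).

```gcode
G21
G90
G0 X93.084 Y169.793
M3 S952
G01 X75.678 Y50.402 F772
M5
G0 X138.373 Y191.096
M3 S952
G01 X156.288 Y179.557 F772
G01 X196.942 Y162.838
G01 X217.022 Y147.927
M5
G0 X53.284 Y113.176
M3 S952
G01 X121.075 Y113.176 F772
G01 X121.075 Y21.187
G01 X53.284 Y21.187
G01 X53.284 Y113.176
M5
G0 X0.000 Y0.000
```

Machine Y-up, SVG Y-down with viewBox height 251.457, so y_svg = 251.457 − y_machine; X carries over. Every run uses S952, so all elements get stroke `#008000` (cut).

Run 1: The run is open, so emit a `<polyline>` with points (Y-flipped): 93.084,81.664 75.678,201.055.

Run 2: The run is open, so emit a `<polyline>` with points (Y-flipped): 138.373,60.361 156.288,71.900 196.942,88.619 217.022,103.530.

Run 3: The run returns to its start, so emit a `<polygon>` with points (Y-flipped): 53.284,138.281 121.075,138.281 121.075,230.270 53.284,230.270.

<svg xmlns="http://www.w3.org/2000/svg" width="252.392mm" height="251.457mm" viewBox="0 0 252.392 251.457">
  <polyline points="93.084,81.664 75.678,201.055" fill="none" stroke="#008000"/>
  <polyline points="138.373,60.361 156.288,71.900 196.942,88.619 217.022,103.530" fill="none" stroke="#008000"/>
  <polygon points="53.284,138.281 121.075,138.281 121.075,230.270 53.284,230.270" fill="none" stroke="#008000"/>
</svg>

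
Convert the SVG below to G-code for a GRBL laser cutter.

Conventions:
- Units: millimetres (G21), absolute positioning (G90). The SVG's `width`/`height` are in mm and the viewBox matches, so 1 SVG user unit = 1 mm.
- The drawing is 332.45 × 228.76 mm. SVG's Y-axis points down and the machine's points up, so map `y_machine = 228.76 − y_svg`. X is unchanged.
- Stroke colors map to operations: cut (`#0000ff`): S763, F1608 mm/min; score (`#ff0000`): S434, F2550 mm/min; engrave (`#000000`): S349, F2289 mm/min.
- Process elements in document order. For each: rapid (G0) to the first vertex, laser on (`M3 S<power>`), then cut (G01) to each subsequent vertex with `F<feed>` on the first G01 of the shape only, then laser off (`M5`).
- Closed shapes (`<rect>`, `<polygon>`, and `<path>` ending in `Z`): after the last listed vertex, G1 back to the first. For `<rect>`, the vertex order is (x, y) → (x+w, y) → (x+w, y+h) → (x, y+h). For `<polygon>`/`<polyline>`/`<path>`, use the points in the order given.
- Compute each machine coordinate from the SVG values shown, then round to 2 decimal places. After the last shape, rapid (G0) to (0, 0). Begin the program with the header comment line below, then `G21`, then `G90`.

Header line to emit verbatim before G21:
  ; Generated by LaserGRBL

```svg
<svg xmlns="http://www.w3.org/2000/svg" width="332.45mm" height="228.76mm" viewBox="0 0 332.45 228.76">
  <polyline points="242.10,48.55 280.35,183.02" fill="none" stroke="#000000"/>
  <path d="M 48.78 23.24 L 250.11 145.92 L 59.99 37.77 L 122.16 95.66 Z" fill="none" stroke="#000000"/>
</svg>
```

; Generated by LaserGRBL
G21
G90
G0 X242.10 Y180.21
M3 S349
G01 X280.35 Y45.74 F2289
M5
G0 X48.78 Y205.52
M3 S349
G01 X250.11 Y82.84 F2289
G01 X59.99 Y190.99
G01 X122.16 Y133.10
G01 X48.78 Y205.52
M5
G0 X0.00 Y0.00

Since the viewBox matches the mm dimensions, user units are millimetres directly. The only transform is the Y-flip y_m = 228.76 − y_svg.

Shape 1 is a line segment drawn with `<polyline>`. Its stroke #000000 means engrave at S349, F2289. After flipping Y the toolpath is (242.10,180.21) → (280.35,45.74).

Shape 2 is a closed polygon drawn with `<path>`. Its stroke #000000 means engrave at S349, F2289. After flipping Y the toolpath is (48.78,205.52) → (250.11,82.84) → (59.99,190.99) → (122.16,133.10) → (48.78,205.52), returning to the start.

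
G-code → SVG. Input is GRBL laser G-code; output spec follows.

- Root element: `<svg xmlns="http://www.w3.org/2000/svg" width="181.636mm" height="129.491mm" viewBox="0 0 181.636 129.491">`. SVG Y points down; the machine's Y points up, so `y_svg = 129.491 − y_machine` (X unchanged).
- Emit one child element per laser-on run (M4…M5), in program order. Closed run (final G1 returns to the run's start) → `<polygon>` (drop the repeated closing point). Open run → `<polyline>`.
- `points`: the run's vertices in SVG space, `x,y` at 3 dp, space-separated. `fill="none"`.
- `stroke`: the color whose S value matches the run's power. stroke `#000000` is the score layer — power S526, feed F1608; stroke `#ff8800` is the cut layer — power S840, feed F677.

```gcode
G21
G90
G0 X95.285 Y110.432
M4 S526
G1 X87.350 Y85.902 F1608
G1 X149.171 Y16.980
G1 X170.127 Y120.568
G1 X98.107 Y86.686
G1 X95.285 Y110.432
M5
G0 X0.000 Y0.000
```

Machine Y-up, SVG Y-down with viewBox height 129.491, so y_svg = 129.491 − y_machine; X carries over. Every run uses S526, so all elements get stroke `#000000` (score).

Run 1: The run returns to its start, so emit a `<polygon>` with points (Y-flipped): 95.285,19.059 87.350,43.589 149.171,112.511 170.127,8.923 98.107,42.805.

<svg xmlns="http://www.w3.org/2000/svg" width="181.636mm" height="129.491mm" viewBox="0 0 181.636 129.491">
  <polygon points="95.285,19.059 87.350,43.589 149.171,112.511 170.127,8.923 98.107,42.805" fill="none" stroke="#000000"/>
</svg>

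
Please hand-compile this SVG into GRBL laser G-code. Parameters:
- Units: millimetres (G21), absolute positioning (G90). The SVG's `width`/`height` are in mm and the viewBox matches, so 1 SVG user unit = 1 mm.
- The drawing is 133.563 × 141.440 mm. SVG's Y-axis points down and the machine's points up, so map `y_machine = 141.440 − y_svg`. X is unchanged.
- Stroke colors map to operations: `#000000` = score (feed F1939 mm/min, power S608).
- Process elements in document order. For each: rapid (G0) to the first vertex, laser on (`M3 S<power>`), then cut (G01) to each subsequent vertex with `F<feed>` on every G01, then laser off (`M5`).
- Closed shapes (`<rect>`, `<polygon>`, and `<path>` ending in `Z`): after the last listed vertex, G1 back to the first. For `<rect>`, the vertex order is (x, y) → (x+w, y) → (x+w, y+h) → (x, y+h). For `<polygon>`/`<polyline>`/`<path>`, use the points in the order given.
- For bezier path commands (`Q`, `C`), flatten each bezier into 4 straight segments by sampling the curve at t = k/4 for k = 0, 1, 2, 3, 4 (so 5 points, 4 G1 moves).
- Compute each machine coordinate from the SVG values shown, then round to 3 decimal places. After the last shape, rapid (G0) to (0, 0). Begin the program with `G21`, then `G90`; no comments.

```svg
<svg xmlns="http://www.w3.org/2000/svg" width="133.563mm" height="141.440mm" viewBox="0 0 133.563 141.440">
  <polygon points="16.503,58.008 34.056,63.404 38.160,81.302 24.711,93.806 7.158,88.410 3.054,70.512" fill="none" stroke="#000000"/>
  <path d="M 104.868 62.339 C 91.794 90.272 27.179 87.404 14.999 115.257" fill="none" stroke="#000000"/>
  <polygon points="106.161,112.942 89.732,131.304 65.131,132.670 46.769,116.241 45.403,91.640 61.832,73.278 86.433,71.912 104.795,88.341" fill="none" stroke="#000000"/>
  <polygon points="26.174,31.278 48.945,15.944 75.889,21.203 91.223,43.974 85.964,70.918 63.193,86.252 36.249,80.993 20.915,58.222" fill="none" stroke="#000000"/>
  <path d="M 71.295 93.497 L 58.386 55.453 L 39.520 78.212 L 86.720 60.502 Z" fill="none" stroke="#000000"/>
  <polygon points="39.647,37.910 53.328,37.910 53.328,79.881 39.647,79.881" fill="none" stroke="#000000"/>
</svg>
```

Since the viewBox matches the mm dimensions, user units are millimetres directly. The only transform is the Y-flip y_m = 141.440 − y_svg.

Shape 1 is a regular polygon drawn with `<polygon>`. Its stroke #000000 means score at S608, F1939. After flipping Y the toolpath is (16.503,83.432) → (34.056,78.036) → (38.160,60.138) → (24.711,47.634) → (7.158,53.030) → (3.054,70.928) → (16.503,83.432), returning to the start.

Shape 2 is a cubic bezier drawn with `<path>`. Its stroke #000000 means score at S608, F1939. After flipping Y the toolpath is (104.868,79.101) → (87.023,62.965) → (59.598,52.612) → (32.341,42.274) → (14.999,26.183).

Shape 3 is a regular polygon drawn with `<polygon>`. Its stroke #000000 means score at S608, F1939. After flipping Y the toolpath is (106.161,28.498) → (89.732,10.136) → (65.131,8.770) → (46.769,25.199) → (45.403,49.800) → (61.832,68.162) → (86.433,69.528) → (104.795,53.099) → (106.161,28.498), returning to the start.

Shape 4 is a regular polygon drawn with `<polygon>`. Its stroke #000000 means score at S608, F1939. After flipping Y the toolpath is (26.174,110.162) → (48.945,125.496) → (75.889,120.237) → (91.223,97.466) → (85.964,70.522) → (63.193,55.188) → (36.249,60.447) → (20.915,83.218) → (26.174,110.162), returning to the start.

Shape 5 is a closed polygon drawn with `<path>`. Its stroke #000000 means score at S608, F1939. After flipping Y the toolpath is (71.295,47.943) → (58.386,85.987) → (39.520,63.228) → (86.720,80.938) → (71.295,47.943), returning to the start.

Shape 6 is a rectangle drawn with `<polygon>`. Its stroke #000000 means score at S608, F1939. After flipping Y the toolpath is (39.647,103.530) → (53.328,103.530) → (53.328,61.559) → (39.647,61.559) → (39.647,103.530), returning to the start.

G21
G90
G0 X16.503 Y83.432
M3 S608
G01 X34.056 Y78.036 F1939
G01 X38.160 Y60.138 F1939
G01 X24.711 Y47.634 F1939
G01 X7.158 Y53.030 F1939
G01 X3.054 Y70.928 F1939
G01 X16.503 Y83.432 F1939
M5
G0 X104.868 Y79.101
M3 S608
G01 X87.023 Y62.965 F1939
G01 X59.598 Y52.612 F1939
G01 X32.341 Y42.274 F1939
G01 X14.999 Y26.183 F1939
M5
G0 X106.161 Y28.498
M3 S608
G01 X89.732 Y10.136 F1939
G01 X65.131 Y8.770 F1939
G01 X46.769 Y25.199 F1939
G01 X45.403 Y49.800 F1939
G01 X61.832 Y68.162 F1939
G01 X86.433 Y69.528 F1939
G01 X104.795 Y53.099 F1939
G01 X106.161 Y28.498 F1939
M5
G0 X26.174 Y110.162
M3 S608
G01 X48.945 Y125.496 F1939
G01 X75.889 Y120.237 F1939
G01 X91.223 Y97.466 F1939
G01 X85.964 Y70.522 F1939
G01 X63.193 Y55.188 F1939
G01 X36.249 Y60.447 F1939
G01 X20.915 Y83.218 F1939
G01 X26.174 Y110.162 F1939
M5
G0 X71.295 Y47.943
M3 S608
G01 X58.386 Y85.987 F1939
G01 X39.520 Y63.228 F1939
G01 X86.720 Y80.938 F1939
G01 X71.295 Y47.943 F1939
M5
G0 X39.647 Y103.530
M3 S608
G01 X53.328 Y103.530 F1939
G01 X53.328 Y61.559 F1939
G01 X39.647 Y61.559 F1939
G01 X39.647 Y103.530 F1939
M5
G0 X0.000 Y0.000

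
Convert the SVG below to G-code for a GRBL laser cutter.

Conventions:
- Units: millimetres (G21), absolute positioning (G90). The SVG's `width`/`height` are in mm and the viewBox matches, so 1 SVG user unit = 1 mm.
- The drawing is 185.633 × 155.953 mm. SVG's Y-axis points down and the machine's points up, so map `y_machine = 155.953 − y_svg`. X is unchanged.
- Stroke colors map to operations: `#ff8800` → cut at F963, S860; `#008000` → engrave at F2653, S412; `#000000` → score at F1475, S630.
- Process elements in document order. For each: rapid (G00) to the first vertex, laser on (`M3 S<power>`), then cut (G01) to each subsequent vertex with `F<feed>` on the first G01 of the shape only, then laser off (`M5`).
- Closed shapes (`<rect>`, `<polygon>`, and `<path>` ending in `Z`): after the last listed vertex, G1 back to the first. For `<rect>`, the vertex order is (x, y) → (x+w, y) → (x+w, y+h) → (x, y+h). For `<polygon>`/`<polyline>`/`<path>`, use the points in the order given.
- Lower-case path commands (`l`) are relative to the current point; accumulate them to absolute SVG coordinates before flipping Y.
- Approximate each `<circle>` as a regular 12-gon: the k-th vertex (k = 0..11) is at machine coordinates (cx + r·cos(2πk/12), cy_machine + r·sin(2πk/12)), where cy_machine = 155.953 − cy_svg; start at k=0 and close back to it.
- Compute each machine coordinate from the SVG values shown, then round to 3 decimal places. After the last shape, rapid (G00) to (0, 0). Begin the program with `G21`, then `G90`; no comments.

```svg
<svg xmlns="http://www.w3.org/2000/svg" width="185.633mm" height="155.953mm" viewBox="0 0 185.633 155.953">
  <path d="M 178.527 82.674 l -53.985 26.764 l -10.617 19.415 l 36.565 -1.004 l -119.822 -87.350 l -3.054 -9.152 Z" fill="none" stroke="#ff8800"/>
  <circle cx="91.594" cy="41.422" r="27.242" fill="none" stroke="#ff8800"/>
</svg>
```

Since the viewBox matches the mm dimensions, user units are millimetres directly. The only transform is the Y-flip y_m = 155.953 − y_svg.

Shape 1 is a closed polygon drawn with `<path>`. Its stroke #ff8800 means cut at S860, F963. After flipping Y the toolpath is (178.527,73.279) → (124.542,46.515) → (113.925,27.100) → (150.490,28.104) → (30.668,115.454) → (27.614,124.606) → (178.527,73.279), returning to the start.

Shape 2 is a circle drawn with `<circle>`. Its stroke #ff8800 means cut at S860, F963. After flipping Y the toolpath is (118.836,114.531) → (115.186,128.152) → (105.215,138.123) → (91.594,141.773) → (77.973,138.123) → (68.002,128.152) → (64.352,114.531) → (68.002,100.910) → (77.973,90.939) → (91.594,87.289) → (105.215,90.939) → (115.186,100.910) → (118.836,114.531), returning to the start.

G21
G90
G00 X178.527 Y73.279
M3 S860
G01 X124.542 Y46.515 F963
G01 X113.925 Y27.100
G01 X150.490 Y28.104
G01 X30.668 Y115.454
G01 X27.614 Y124.606
G01 X178.527 Y73.279
M5
G00 X118.836 Y114.531
M3 S860
G01 X115.186 Y128.152 F963
G01 X105.215 Y138.123
G01 X91.594 Y141.773
G01 X77.973 Y138.123
G01 X68.002 Y128.152
G01 X64.352 Y114.531
G01 X68.002 Y100.910
G01 X77.973 Y90.939
G01 X91.594 Y87.289
G01 X105.215 Y90.939
G01 X115.186 Y100.910
G01 X118.836 Y114.531
M5
G00 X0.000 Y0.000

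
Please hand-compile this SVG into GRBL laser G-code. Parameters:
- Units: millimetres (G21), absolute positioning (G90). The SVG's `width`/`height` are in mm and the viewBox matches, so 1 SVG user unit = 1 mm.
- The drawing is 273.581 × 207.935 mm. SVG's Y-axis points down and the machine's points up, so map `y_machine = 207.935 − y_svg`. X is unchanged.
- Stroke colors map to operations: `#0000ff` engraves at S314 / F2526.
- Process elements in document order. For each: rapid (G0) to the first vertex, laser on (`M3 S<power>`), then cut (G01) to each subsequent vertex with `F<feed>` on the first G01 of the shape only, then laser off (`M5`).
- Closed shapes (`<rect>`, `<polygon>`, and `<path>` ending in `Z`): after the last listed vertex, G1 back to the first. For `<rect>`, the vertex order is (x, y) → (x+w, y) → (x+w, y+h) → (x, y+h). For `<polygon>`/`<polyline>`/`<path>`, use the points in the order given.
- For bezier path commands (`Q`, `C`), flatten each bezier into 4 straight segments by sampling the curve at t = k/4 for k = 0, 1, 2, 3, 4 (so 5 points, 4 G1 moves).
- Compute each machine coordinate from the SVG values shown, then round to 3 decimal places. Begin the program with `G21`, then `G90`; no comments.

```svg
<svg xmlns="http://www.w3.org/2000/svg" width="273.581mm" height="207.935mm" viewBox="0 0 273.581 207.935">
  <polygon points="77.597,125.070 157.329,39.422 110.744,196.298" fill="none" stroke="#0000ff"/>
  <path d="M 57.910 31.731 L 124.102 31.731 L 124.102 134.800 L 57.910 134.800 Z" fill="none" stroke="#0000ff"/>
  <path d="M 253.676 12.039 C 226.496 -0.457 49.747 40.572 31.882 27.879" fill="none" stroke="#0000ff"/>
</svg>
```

Since the viewBox matches the mm dimensions, user units are millimetres directly. The only transform is the Y-flip y_m = 207.935 − y_svg.

Shape 1 is a closed polygon drawn with `<polygon>`. Its stroke #0000ff means engrave at S314, F2526. After flipping Y the toolpath is (77.597,82.865) → (157.329,168.513) → (110.744,11.637) → (77.597,82.865), returning to the start.

Shape 2 is a rectangle drawn with `<path>`. Its stroke #0000ff means engrave at S314, F2526. After flipping Y the toolpath is (57.910,176.204) → (124.102,176.204) → (124.102,73.135) → (57.910,73.135) → (57.910,176.204), returning to the start.

Shape 3 is a cubic bezier drawn with `<path>`. Its stroke #0000ff means engrave at S314, F2526. After flipping Y the toolpath is (253.676,195.896) → (210.066,196.908) → (139.286,187.902) → (70.252,178.933) → (31.882,180.056).

G21
G90
G0 X77.597 Y82.865
M3 S314
G01 X157.329 Y168.513 F2526
G01 X110.744 Y11.637
G01 X77.597 Y82.865
M5
G0 X57.910 Y176.204
M3 S314
G01 X124.102 Y176.204 F2526
G01 X124.102 Y73.135
G01 X57.910 Y73.135
G01 X57.910 Y176.204
M5
G0 X253.676 Y195.896
M3 S314
G01 X210.066 Y196.908 F2526
G01 X139.286 Y187.902
G01 X70.252 Y178.933
G01 X31.882 Y180.056
M5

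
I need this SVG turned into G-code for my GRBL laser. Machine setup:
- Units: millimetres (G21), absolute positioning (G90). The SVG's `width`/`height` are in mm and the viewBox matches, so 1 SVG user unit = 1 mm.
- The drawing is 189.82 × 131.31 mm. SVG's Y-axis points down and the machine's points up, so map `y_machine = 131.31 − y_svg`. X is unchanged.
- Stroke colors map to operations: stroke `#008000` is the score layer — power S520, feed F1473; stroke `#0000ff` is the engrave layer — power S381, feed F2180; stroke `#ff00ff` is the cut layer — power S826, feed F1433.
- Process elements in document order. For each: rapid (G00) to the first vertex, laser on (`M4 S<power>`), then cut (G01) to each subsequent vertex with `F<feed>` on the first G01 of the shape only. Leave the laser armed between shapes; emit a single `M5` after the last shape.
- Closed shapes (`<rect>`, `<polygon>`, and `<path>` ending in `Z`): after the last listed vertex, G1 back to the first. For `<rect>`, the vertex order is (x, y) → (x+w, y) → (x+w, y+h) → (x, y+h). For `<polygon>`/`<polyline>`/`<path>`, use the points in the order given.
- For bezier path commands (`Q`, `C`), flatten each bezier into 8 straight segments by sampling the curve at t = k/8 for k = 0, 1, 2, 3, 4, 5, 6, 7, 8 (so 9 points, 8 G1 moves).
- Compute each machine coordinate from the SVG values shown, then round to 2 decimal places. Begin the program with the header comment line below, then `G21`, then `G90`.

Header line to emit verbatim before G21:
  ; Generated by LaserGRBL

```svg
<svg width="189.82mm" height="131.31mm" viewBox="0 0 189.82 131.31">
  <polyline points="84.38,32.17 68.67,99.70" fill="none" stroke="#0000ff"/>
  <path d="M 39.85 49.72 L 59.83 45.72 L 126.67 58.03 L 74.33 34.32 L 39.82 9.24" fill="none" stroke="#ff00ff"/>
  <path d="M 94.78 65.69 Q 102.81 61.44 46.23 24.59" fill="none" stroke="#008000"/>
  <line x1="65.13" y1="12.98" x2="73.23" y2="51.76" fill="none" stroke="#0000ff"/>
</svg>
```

; Generated by LaserGRBL
G21
G90
G00 X84.38 Y99.14
M4 S381
G01 X68.67 Y31.61 F2180
G00 X39.85 Y81.59
M4 S826
G01 X59.83 Y85.59 F1433
G01 X126.67 Y73.28
G01 X74.33 Y96.99
G01 X39.82 Y122.07
G00 X94.78 Y65.62
M4 S520
G01 X95.78 Y67.19 F1473
G01 X94.76 Y69.78
G01 X91.72 Y73.39
G01 X86.66 Y78.02
G01 X79.58 Y83.67
G01 X70.48 Y90.33
G01 X59.37 Y98.02
G01 X46.23 Y106.72
G00 X65.13 Y118.33
M4 S381
G01 X73.23 Y79.55 F2180
M5

1 u = 1 mm; y_m = 131.31 − y.

[1] `<polyline>` line segment, #0000ff→engrave S381 F2180: (84.38,99.14) → (68.67,31.61)

[2] `<path>` open polyline, #ff00ff→cut S826 F1433: (39.85,81.59) → (59.83,85.59) → (126.67,73.28) → (74.33,96.99) → (39.82,122.07)

[3] `<path>` quadratic bezier, #008000→score S520 F1473: (94.78,65.62) → (95.78,67.19) → (94.76,69.78) → (91.72,73.39) → (86.66,78.02) → (79.58,83.67) → (70.48,90.33) → (59.37,98.02) → (46.23,106.72)

[4] `<line>` line segment, #0000ff→engrave S381 F2180: (65.13,118.33) → (73.23,79.55)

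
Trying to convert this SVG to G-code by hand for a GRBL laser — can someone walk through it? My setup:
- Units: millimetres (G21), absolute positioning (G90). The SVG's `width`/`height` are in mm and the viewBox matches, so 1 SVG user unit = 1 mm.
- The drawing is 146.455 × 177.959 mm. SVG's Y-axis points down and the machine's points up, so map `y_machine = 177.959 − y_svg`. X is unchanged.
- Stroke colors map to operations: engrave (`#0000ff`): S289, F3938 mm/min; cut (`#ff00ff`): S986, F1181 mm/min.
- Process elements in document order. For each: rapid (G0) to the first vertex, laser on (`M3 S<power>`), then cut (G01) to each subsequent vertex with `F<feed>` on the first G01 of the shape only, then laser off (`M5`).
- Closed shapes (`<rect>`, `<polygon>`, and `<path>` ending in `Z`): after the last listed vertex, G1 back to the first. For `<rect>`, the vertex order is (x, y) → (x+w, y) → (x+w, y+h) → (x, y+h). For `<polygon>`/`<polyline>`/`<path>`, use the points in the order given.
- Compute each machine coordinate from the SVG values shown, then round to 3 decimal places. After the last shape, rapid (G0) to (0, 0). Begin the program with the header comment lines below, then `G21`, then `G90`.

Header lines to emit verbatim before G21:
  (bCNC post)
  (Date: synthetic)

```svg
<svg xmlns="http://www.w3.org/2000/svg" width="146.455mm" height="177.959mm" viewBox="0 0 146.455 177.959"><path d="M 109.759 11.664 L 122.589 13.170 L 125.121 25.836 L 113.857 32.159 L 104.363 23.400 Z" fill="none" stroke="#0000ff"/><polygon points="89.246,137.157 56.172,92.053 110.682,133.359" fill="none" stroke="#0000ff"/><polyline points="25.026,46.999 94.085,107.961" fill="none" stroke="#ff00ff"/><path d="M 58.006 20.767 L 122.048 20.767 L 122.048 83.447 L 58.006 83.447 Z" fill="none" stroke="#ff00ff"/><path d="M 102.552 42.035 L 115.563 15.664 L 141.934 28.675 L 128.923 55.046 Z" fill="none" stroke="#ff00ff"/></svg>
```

viewBox `0 0 146.455 177.959` with mm width/height → 1 unit = 1 mm. Flip: y_m = 177.959 − y_svg.

**Shape 1** — `<path>` regular polygon, stroke `#0000ff` → engrave (S289, F3938). Machine vertices: (109.759,166.295) → (122.589,164.789) → (125.121,152.123) → (113.857,145.800) → (104.363,154.559) → (109.759,166.295). Closed: final G1 returns to the first vertex.

**Shape 2** — `<polygon>` closed polygon, stroke `#0000ff` → engrave (S289, F3938). Machine vertices: (89.246,40.802) → (56.172,85.906) → (110.682,44.600) → (89.246,40.802). Closed: final G1 returns to the first vertex.

**Shape 3** — `<polyline>` line segment, stroke `#ff00ff` → cut (S986, F1181). Machine vertices: (25.026,130.960) → (94.085,69.998). Open path.

**Shape 4** — `<path>` rectangle, stroke `#ff00ff` → cut (S986, F1181). Machine vertices: (58.006,157.192) → (122.048,157.192) → (122.048,94.512) → (58.006,94.512) → (58.006,157.192). Closed: final G1 returns to the first vertex.

**Shape 5** — `<path>` regular polygon, stroke `#ff00ff` → cut (S986, F1181). Machine vertices: (102.552,135.924) → (115.563,162.295) → (141.934,149.284) → (128.923,122.913) → (102.552,135.924). Closed: final G1 returns to the first vertex.

(bCNC post)
(Date: synthetic)
G21
G90
G0 X109.759 Y166.295
M3 S289
G01 X122.589 Y164.789 F3938
G01 X125.121 Y152.123
G01 X113.857 Y145.800
G01 X104.363 Y154.559
G01 X109.759 Y166.295
M5
G0 X89.246 Y40.802
M3 S289
G01 X56.172 Y85.906 F3938
G01 X110.682 Y44.600
G01 X89.246 Y40.802
M5
G0 X25.026 Y130.960
M3 S986
G01 X94.085 Y69.998 F1181
M5
G0 X58.006 Y157.192
M3 S986
G01 X122.048 Y157.192 F1181
G01 X122.048 Y94.512
G01 X58.006 Y94.512
G01 X58.006 Y157.192
M5
G0 X102.552 Y135.924
M3 S986
G01 X115.563 Y162.295 F1181
G01 X141.934 Y149.284
G01 X128.923 Y122.913
G01 X102.552 Y135.924
M5
G0 X0.000 Y0.000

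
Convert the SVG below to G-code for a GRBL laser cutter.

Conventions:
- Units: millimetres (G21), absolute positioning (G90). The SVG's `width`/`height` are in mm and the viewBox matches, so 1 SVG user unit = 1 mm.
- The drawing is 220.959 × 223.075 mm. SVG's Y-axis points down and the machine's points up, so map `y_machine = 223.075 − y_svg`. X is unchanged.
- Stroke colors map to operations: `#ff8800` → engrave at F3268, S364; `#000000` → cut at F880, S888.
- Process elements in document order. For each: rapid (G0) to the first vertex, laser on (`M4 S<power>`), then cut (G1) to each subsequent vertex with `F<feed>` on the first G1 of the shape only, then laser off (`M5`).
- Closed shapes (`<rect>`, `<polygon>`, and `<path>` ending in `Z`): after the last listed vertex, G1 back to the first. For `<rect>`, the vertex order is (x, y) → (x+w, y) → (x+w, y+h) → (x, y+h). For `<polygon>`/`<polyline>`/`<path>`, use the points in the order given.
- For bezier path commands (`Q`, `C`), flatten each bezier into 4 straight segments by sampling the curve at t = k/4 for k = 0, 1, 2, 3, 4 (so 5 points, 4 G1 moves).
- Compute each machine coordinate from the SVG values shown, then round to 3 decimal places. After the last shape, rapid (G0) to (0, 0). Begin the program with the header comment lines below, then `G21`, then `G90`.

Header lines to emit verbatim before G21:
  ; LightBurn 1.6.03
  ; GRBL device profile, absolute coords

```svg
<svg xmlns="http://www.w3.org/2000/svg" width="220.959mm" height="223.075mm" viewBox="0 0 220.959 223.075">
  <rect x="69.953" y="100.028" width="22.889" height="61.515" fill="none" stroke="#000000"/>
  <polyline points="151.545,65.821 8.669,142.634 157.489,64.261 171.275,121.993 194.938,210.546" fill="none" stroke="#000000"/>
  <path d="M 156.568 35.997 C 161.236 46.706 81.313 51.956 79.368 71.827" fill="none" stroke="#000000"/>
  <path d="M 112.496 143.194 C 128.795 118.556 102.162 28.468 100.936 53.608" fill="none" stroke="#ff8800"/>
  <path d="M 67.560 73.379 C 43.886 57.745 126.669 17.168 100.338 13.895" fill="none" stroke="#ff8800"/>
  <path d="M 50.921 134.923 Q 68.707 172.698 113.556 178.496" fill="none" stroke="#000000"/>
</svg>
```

1 u = 1 mm; y_m = 223.075 − y.

[1] `<rect>` rectangle, #000000→cut S888 F880: (69.953,123.047) → (92.842,123.047) → (92.842,61.532) → (69.953,61.532) → (69.953,123.047) (closed)

[2] `<polyline>` open polyline, #000000→cut S888 F880: (151.545,157.254) → (8.669,80.441) → (157.489,158.814) → (171.275,101.082) → (194.938,12.529)

[3] `<path>` cubic bezier, #000000→cut S888 F880: (156.568,187.078) → (146.748,179.756) → (120.448,172.599) → (92.907,163.724) → (79.368,151.248)

[4] `<path>` cubic bezier, #ff8800→engrave S364 F3268: (112.496,79.881) → (117.738,107.808) → (113.288,143.341) → (105.552,169.540) → (100.936,169.467)

[5] `<path>` cubic bezier, #ff8800→engrave S364 F3268: (67.560,149.696) → (66.397,165.126) → (84.945,184.073) → (102.996,200.703) → (100.338,209.180)

[6] `<path>` quadratic bezier, #000000→cut S888 F880: (50.921,88.152) → (61.505,71.263) → (75.473,58.371) → (92.823,49.477) → (113.556,44.579)

; LightBurn 1.6.03
; GRBL device profile, absolute coords
G21
G90
G0 X69.953 Y123.047
M4 S888
G1 X92.842 Y123.047 F880
G1 X92.842 Y61.532
G1 X69.953 Y61.532
G1 X69.953 Y123.047
M5
G0 X151.545 Y157.254
M4 S888
G1 X8.669 Y80.441 F880
G1 X157.489 Y158.814
G1 X171.275 Y101.082
G1 X194.938 Y12.529
M5
G0 X156.568 Y187.078
M4 S888
G1 X146.748 Y179.756 F880
G1 X120.448 Y172.599
G1 X92.907 Y163.724
G1 X79.368 Y151.248
M5
G0 X112.496 Y79.881
M4 S364
G1 X117.738 Y107.808 F3268
G1 X113.288 Y143.341
G1 X105.552 Y169.540
G1 X100.936 Y169.467
M5
G0 X67.560 Y149.696
M4 S364
G1 X66.397 Y165.126 F3268
G1 X84.945 Y184.073
G1 X102.996 Y200.703
G1 X100.338 Y209.180
M5
G0 X50.921 Y88.152
M4 S888
G1 X61.505 Y71.263 F880
G1 X75.473 Y58.371
G1 X92.823 Y49.477
G1 X113.556 Y44.579
M5
G0 X0.000 Y0.000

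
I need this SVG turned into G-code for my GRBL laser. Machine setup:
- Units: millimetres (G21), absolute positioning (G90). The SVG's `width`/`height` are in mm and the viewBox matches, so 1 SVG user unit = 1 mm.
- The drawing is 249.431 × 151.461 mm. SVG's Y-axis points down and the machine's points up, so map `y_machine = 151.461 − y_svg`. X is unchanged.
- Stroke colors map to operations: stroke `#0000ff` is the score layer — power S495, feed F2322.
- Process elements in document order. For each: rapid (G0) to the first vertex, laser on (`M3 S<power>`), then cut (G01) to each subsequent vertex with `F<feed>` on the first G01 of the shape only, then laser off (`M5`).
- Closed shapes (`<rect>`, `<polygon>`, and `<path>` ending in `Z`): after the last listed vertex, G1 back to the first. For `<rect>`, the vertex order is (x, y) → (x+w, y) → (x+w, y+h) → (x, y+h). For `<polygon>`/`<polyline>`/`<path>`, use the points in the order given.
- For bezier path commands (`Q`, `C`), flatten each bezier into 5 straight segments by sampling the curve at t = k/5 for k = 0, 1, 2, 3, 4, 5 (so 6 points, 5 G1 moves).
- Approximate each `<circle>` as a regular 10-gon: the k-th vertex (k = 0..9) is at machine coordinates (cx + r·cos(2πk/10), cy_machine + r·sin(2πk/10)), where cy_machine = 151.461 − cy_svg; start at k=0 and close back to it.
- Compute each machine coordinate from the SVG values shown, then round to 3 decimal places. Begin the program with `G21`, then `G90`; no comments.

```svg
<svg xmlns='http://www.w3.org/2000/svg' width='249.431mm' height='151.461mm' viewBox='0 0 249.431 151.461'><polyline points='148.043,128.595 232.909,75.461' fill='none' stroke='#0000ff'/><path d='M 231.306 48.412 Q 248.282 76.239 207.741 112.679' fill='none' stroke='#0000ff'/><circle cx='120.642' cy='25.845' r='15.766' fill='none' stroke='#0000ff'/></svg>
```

Since the viewBox matches the mm dimensions, user units are millimetres directly. The only transform is the Y-flip y_m = 151.461 − y_svg.

Shape 1 is a line segment drawn with `<polyline>`. Its stroke #0000ff means score at S495, F2322. After flipping Y the toolpath is (148.043,22.866) → (232.909,76.000).

Shape 2 is a quadratic bezier drawn with `<path>`. Its stroke #0000ff means score at S495, F2322. After flipping Y the toolpath is (231.306,103.049) → (235.796,91.574) → (235.684,79.409) → (230.971,66.556) → (221.657,53.013) → (207.741,38.782).

Shape 3 is a circle drawn with `<circle>`. Its stroke #0000ff means score at S495, F2322. After flipping Y the toolpath is (136.408,125.616) → (133.397,134.883) → (125.514,140.610) → (115.770,140.610) → (107.887,134.883) → (104.876,125.616) → (107.887,116.349) → (115.770,110.622) → (125.514,110.622) → (133.397,116.349) → (136.408,125.616), returning to the start.

G21
G90
G0 X148.043 Y22.866
M3 S495
G01 X232.909 Y76.000 F2322
M5
G0 X231.306 Y103.049
M3 S495
G01 X235.796 Y91.574 F2322
G01 X235.684 Y79.409
G01 X230.971 Y66.556
G01 X221.657 Y53.013
G01 X207.741 Y38.782
M5
G0 X136.408 Y125.616
M3 S495
G01 X133.397 Y134.883 F2322
G01 X125.514 Y140.610
G01 X115.770 Y140.610
G01 X107.887 Y134.883
G01 X104.876 Y125.616
G01 X107.887 Y116.349
G01 X115.770 Y110.622
G01 X125.514 Y110.622
G01 X133.397 Y116.349
G01 X136.408 Y125.616
M5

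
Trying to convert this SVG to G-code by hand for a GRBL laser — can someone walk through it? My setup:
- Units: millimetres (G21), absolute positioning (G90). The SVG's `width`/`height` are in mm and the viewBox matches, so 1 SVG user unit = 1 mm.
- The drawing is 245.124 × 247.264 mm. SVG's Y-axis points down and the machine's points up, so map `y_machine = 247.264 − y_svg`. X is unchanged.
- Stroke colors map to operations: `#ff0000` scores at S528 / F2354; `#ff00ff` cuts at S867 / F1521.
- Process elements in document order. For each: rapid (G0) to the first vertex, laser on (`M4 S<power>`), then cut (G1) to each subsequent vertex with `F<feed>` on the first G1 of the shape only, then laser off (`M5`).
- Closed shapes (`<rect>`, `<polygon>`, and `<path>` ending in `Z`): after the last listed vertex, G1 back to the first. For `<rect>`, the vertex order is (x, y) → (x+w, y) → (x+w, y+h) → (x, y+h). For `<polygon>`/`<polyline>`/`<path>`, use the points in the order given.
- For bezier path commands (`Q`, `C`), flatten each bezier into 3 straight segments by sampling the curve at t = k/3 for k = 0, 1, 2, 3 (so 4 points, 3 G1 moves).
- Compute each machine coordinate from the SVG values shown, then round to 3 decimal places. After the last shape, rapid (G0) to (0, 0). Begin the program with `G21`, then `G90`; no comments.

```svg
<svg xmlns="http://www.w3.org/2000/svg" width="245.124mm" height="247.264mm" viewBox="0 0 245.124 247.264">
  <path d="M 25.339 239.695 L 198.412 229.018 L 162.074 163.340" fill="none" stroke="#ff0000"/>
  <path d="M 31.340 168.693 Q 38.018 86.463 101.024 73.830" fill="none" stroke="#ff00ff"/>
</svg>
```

G21
G90
G0 X25.339 Y7.569
M4 S528
G1 X198.412 Y18.246 F2354
G1 X162.074 Y83.924
M5
G0 X31.340 Y78.571
M4 S867
G1 X42.051 Y125.658 F1521
G1 X65.279 Y157.279
G1 X101.024 Y173.434
M5
G0 X0.000 Y0.000

Since the viewBox matches the mm dimensions, user units are millimetres directly. The only transform is the Y-flip y_m = 247.264 − y_svg.

Shape 1 is a open polyline drawn with `<path>`. Its stroke #ff0000 means score at S528, F2354. After flipping Y the toolpath is (25.339,7.569) → (198.412,18.246) → (162.074,83.924).

Shape 2 is a quadratic bezier drawn with `<path>`. Its stroke #ff00ff means cut at S867, F1521. After flipping Y the toolpath is (31.340,78.571) → (42.051,125.658) → (65.279,157.279) → (101.024,173.434).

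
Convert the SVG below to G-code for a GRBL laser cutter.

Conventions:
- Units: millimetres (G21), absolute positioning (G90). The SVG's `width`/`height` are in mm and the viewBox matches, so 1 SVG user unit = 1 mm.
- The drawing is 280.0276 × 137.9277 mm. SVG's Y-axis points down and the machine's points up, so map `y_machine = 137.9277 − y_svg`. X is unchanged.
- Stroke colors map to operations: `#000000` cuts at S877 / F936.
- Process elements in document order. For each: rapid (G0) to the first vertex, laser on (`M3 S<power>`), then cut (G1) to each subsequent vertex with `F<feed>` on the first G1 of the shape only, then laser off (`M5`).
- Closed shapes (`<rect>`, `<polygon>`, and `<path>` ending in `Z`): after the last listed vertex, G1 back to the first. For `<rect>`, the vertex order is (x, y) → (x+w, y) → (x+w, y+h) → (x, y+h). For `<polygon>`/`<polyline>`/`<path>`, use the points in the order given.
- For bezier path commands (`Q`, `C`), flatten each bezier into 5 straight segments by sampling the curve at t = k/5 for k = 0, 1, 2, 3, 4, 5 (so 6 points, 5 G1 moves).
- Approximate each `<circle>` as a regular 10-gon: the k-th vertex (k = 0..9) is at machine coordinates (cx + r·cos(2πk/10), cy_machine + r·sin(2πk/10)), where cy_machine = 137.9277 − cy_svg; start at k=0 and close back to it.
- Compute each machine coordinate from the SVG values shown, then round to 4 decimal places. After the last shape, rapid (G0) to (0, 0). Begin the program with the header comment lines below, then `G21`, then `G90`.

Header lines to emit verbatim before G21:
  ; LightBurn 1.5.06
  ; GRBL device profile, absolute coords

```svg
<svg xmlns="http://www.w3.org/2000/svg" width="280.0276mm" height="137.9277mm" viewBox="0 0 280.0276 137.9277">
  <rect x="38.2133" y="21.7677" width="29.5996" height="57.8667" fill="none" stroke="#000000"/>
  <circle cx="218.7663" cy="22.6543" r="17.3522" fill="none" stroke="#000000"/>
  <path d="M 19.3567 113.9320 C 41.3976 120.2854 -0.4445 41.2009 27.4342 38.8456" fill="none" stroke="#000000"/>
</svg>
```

; LightBurn 1.5.06
; GRBL device profile, absolute coords
G21
G90
G0 X38.2133 Y116.1600
M3 S877
G1 X67.8129 Y116.1600 F936
G1 X67.8129 Y58.2933
G1 X38.2133 Y58.2933
G1 X38.2133 Y116.1600
M5
G0 X236.1185 Y115.2734
M3 S877
G1 X232.8045 Y125.4728 F936
G1 X224.1284 Y131.7763
G1 X213.4042 Y131.7763
G1 X204.7281 Y125.4728
G1 X201.4141 Y115.2734
G1 X204.7281 Y105.0740
G1 X213.4042 Y98.7705
G1 X224.1284 Y98.7705
G1 X232.8045 Y105.0740
G1 X236.1185 Y115.2734
M5
G0 X19.3567 Y23.9957
M3 S877
G1 X25.9841 Y29.1389 F936
G1 X23.6926 Y47.0031
G1 X18.8951 Y69.8044
G1 X18.0046 Y89.7588
G1 X27.4342 Y99.0821
M5
G0 X0.0000 Y0.0000

Since the viewBox matches the mm dimensions, user units are millimetres directly. The only transform is the Y-flip y_m = 137.9277 − y_svg.

Shape 1 is a rectangle drawn with `<rect>`. Its stroke #000000 means cut at S877, F936. After flipping Y the toolpath is (38.2133,116.1600) → (67.8129,116.1600) → (67.8129,58.2933) → (38.2133,58.2933) → (38.2133,116.1600), returning to the start.

Shape 2 is a circle drawn with `<circle>`. Its stroke #000000 means cut at S877, F936. After flipping Y the toolpath is (236.1185,115.2734) → (232.8045,125.4728) → (224.1284,131.7763) → (213.4042,131.7763) → (204.7281,125.4728) → (201.4141,115.2734) → (204.7281,105.0740) → (213.4042,98.7705) → (224.1284,98.7705) → (232.8045,105.0740) → (236.1185,115.2734), returning to the start.

Shape 3 is a cubic bezier drawn with `<path>`. Its stroke #000000 means cut at S877, F936. After flipping Y the toolpath is (19.3567,23.9957) → (25.9841,29.1389) → (23.6926,47.0031) → (18.8951,69.8044) → (18.0046,89.7588) → (27.4342,99.0821).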